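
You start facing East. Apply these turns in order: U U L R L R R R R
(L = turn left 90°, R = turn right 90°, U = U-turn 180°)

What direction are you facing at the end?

Answer: Final heading: North

Derivation:
Start: East
  U (U-turn (180°)) -> West
  U (U-turn (180°)) -> East
  L (left (90° counter-clockwise)) -> North
  R (right (90° clockwise)) -> East
  L (left (90° counter-clockwise)) -> North
  R (right (90° clockwise)) -> East
  R (right (90° clockwise)) -> South
  R (right (90° clockwise)) -> West
  R (right (90° clockwise)) -> North
Final: North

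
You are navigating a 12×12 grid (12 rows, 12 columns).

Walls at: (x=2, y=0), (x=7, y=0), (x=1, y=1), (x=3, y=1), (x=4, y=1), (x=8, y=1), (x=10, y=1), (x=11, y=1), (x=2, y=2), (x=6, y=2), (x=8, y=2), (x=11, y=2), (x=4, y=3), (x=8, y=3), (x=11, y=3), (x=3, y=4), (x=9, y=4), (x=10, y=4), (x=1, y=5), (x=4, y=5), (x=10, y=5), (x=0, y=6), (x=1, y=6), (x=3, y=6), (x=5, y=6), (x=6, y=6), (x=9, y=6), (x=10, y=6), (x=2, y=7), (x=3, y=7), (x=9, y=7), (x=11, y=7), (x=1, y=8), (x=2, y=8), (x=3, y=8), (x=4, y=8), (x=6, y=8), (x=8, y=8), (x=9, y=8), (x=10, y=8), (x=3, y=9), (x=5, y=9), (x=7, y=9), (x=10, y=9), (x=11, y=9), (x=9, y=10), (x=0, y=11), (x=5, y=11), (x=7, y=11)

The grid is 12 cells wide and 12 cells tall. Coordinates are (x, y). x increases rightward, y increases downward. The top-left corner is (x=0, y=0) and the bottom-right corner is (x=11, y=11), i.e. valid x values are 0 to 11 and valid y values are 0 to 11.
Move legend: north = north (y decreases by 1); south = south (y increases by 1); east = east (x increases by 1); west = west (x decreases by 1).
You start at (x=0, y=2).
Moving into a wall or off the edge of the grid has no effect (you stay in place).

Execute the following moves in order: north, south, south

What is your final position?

Start: (x=0, y=2)
  north (north): (x=0, y=2) -> (x=0, y=1)
  south (south): (x=0, y=1) -> (x=0, y=2)
  south (south): (x=0, y=2) -> (x=0, y=3)
Final: (x=0, y=3)

Answer: Final position: (x=0, y=3)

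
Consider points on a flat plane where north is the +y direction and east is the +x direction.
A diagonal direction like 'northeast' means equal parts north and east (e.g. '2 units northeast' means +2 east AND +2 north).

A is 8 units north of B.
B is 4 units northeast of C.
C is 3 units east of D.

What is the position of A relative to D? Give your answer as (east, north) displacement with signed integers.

Answer: A is at (east=7, north=12) relative to D.

Derivation:
Place D at the origin (east=0, north=0).
  C is 3 units east of D: delta (east=+3, north=+0); C at (east=3, north=0).
  B is 4 units northeast of C: delta (east=+4, north=+4); B at (east=7, north=4).
  A is 8 units north of B: delta (east=+0, north=+8); A at (east=7, north=12).
Therefore A relative to D: (east=7, north=12).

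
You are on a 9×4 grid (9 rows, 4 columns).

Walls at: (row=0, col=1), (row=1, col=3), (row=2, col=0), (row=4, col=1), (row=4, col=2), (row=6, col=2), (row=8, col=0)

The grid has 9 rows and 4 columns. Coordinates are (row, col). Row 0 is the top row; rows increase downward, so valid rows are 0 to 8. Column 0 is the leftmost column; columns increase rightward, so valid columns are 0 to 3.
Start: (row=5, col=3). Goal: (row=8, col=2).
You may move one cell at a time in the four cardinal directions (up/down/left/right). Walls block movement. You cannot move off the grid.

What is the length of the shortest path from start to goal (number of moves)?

Answer: Shortest path length: 4

Derivation:
BFS from (row=5, col=3) until reaching (row=8, col=2):
  Distance 0: (row=5, col=3)
  Distance 1: (row=4, col=3), (row=5, col=2), (row=6, col=3)
  Distance 2: (row=3, col=3), (row=5, col=1), (row=7, col=3)
  Distance 3: (row=2, col=3), (row=3, col=2), (row=5, col=0), (row=6, col=1), (row=7, col=2), (row=8, col=3)
  Distance 4: (row=2, col=2), (row=3, col=1), (row=4, col=0), (row=6, col=0), (row=7, col=1), (row=8, col=2)  <- goal reached here
One shortest path (4 moves): (row=5, col=3) -> (row=6, col=3) -> (row=7, col=3) -> (row=7, col=2) -> (row=8, col=2)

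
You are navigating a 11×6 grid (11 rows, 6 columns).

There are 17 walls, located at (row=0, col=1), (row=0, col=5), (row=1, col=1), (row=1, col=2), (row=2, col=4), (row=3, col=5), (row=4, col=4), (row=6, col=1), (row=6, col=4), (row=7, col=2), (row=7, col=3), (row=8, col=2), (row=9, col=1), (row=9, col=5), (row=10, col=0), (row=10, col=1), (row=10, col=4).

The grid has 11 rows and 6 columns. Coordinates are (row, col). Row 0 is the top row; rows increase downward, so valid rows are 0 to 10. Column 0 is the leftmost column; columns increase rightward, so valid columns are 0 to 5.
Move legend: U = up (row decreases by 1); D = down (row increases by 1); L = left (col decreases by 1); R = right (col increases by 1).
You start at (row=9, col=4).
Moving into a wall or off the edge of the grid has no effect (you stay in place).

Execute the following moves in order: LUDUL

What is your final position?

Start: (row=9, col=4)
  L (left): (row=9, col=4) -> (row=9, col=3)
  U (up): (row=9, col=3) -> (row=8, col=3)
  D (down): (row=8, col=3) -> (row=9, col=3)
  U (up): (row=9, col=3) -> (row=8, col=3)
  L (left): blocked, stay at (row=8, col=3)
Final: (row=8, col=3)

Answer: Final position: (row=8, col=3)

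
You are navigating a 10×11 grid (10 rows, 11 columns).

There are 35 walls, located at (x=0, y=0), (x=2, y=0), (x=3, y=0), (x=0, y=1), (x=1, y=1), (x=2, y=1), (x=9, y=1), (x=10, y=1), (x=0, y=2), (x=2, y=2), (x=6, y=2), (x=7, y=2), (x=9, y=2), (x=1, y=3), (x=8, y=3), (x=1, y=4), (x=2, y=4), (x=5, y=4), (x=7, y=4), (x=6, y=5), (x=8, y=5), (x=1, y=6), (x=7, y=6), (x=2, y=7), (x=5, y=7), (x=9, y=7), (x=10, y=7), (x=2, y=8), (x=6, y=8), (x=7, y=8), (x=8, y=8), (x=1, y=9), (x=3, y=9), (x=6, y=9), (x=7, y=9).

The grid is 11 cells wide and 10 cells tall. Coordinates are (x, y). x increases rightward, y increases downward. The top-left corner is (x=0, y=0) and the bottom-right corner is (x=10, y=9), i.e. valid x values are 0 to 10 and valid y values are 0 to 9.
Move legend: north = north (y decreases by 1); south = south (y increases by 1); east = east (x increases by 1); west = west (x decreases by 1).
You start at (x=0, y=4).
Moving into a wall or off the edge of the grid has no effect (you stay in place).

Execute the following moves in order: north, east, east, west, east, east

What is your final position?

Answer: Final position: (x=0, y=3)

Derivation:
Start: (x=0, y=4)
  north (north): (x=0, y=4) -> (x=0, y=3)
  east (east): blocked, stay at (x=0, y=3)
  east (east): blocked, stay at (x=0, y=3)
  west (west): blocked, stay at (x=0, y=3)
  east (east): blocked, stay at (x=0, y=3)
  east (east): blocked, stay at (x=0, y=3)
Final: (x=0, y=3)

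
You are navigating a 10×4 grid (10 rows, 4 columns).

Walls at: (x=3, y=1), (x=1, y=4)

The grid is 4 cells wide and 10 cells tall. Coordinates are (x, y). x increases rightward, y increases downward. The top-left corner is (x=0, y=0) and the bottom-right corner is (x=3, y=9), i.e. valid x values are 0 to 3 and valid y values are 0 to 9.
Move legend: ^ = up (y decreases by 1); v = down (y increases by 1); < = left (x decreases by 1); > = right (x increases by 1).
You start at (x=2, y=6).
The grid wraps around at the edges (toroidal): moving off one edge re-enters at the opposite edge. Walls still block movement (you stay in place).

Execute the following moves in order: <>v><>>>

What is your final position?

Answer: Final position: (x=1, y=7)

Derivation:
Start: (x=2, y=6)
  < (left): (x=2, y=6) -> (x=1, y=6)
  > (right): (x=1, y=6) -> (x=2, y=6)
  v (down): (x=2, y=6) -> (x=2, y=7)
  > (right): (x=2, y=7) -> (x=3, y=7)
  < (left): (x=3, y=7) -> (x=2, y=7)
  > (right): (x=2, y=7) -> (x=3, y=7)
  > (right): (x=3, y=7) -> (x=0, y=7)
  > (right): (x=0, y=7) -> (x=1, y=7)
Final: (x=1, y=7)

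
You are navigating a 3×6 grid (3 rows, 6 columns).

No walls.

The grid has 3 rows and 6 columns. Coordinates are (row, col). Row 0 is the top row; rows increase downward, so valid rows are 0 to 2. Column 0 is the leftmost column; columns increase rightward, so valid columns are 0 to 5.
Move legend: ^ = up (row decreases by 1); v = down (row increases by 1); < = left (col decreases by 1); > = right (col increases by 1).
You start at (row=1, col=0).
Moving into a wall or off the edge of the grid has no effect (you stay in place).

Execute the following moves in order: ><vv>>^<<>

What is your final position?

Answer: Final position: (row=1, col=1)

Derivation:
Start: (row=1, col=0)
  > (right): (row=1, col=0) -> (row=1, col=1)
  < (left): (row=1, col=1) -> (row=1, col=0)
  v (down): (row=1, col=0) -> (row=2, col=0)
  v (down): blocked, stay at (row=2, col=0)
  > (right): (row=2, col=0) -> (row=2, col=1)
  > (right): (row=2, col=1) -> (row=2, col=2)
  ^ (up): (row=2, col=2) -> (row=1, col=2)
  < (left): (row=1, col=2) -> (row=1, col=1)
  < (left): (row=1, col=1) -> (row=1, col=0)
  > (right): (row=1, col=0) -> (row=1, col=1)
Final: (row=1, col=1)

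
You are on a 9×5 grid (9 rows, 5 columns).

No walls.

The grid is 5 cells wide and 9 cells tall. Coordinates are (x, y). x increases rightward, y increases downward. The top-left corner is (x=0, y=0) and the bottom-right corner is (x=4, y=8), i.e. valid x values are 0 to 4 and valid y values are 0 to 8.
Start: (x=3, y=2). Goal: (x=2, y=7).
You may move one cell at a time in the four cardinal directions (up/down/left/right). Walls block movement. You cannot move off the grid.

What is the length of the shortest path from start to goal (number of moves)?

BFS from (x=3, y=2) until reaching (x=2, y=7):
  Distance 0: (x=3, y=2)
  Distance 1: (x=3, y=1), (x=2, y=2), (x=4, y=2), (x=3, y=3)
  Distance 2: (x=3, y=0), (x=2, y=1), (x=4, y=1), (x=1, y=2), (x=2, y=3), (x=4, y=3), (x=3, y=4)
  Distance 3: (x=2, y=0), (x=4, y=0), (x=1, y=1), (x=0, y=2), (x=1, y=3), (x=2, y=4), (x=4, y=4), (x=3, y=5)
  Distance 4: (x=1, y=0), (x=0, y=1), (x=0, y=3), (x=1, y=4), (x=2, y=5), (x=4, y=5), (x=3, y=6)
  Distance 5: (x=0, y=0), (x=0, y=4), (x=1, y=5), (x=2, y=6), (x=4, y=6), (x=3, y=7)
  Distance 6: (x=0, y=5), (x=1, y=6), (x=2, y=7), (x=4, y=7), (x=3, y=8)  <- goal reached here
One shortest path (6 moves): (x=3, y=2) -> (x=2, y=2) -> (x=2, y=3) -> (x=2, y=4) -> (x=2, y=5) -> (x=2, y=6) -> (x=2, y=7)

Answer: Shortest path length: 6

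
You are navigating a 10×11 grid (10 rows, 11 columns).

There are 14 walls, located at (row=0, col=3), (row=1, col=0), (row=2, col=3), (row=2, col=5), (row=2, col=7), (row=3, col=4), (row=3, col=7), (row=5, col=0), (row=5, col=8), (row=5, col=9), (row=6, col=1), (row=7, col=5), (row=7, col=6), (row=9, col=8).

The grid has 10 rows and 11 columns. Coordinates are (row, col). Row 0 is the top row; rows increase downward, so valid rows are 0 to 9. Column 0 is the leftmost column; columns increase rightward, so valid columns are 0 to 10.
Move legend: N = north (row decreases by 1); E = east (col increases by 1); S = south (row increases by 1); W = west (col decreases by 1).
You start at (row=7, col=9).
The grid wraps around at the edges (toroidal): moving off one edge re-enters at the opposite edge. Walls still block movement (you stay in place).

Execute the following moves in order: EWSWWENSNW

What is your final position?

Answer: Final position: (row=7, col=7)

Derivation:
Start: (row=7, col=9)
  E (east): (row=7, col=9) -> (row=7, col=10)
  W (west): (row=7, col=10) -> (row=7, col=9)
  S (south): (row=7, col=9) -> (row=8, col=9)
  W (west): (row=8, col=9) -> (row=8, col=8)
  W (west): (row=8, col=8) -> (row=8, col=7)
  E (east): (row=8, col=7) -> (row=8, col=8)
  N (north): (row=8, col=8) -> (row=7, col=8)
  S (south): (row=7, col=8) -> (row=8, col=8)
  N (north): (row=8, col=8) -> (row=7, col=8)
  W (west): (row=7, col=8) -> (row=7, col=7)
Final: (row=7, col=7)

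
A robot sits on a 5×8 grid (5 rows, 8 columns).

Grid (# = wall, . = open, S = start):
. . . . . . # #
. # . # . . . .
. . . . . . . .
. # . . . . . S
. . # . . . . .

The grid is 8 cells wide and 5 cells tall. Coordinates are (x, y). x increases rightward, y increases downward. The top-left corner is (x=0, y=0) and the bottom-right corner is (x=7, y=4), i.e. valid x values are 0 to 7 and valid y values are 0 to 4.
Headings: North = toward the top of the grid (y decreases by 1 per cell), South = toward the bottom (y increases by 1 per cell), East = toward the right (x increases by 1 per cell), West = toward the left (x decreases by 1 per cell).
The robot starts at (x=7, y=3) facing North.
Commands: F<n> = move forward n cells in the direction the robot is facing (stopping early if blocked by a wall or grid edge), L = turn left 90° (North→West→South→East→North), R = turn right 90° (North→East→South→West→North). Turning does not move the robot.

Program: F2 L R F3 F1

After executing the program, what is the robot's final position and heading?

Start: (x=7, y=3), facing North
  F2: move forward 2, now at (x=7, y=1)
  L: turn left, now facing West
  R: turn right, now facing North
  F3: move forward 0/3 (blocked), now at (x=7, y=1)
  F1: move forward 0/1 (blocked), now at (x=7, y=1)
Final: (x=7, y=1), facing North

Answer: Final position: (x=7, y=1), facing North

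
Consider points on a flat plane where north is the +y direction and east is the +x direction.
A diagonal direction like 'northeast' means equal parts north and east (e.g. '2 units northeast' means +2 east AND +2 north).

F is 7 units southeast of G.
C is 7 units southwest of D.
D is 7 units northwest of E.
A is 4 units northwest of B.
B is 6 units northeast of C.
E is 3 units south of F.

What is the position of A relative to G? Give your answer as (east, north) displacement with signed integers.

Answer: A is at (east=-5, north=0) relative to G.

Derivation:
Place G at the origin (east=0, north=0).
  F is 7 units southeast of G: delta (east=+7, north=-7); F at (east=7, north=-7).
  E is 3 units south of F: delta (east=+0, north=-3); E at (east=7, north=-10).
  D is 7 units northwest of E: delta (east=-7, north=+7); D at (east=0, north=-3).
  C is 7 units southwest of D: delta (east=-7, north=-7); C at (east=-7, north=-10).
  B is 6 units northeast of C: delta (east=+6, north=+6); B at (east=-1, north=-4).
  A is 4 units northwest of B: delta (east=-4, north=+4); A at (east=-5, north=0).
Therefore A relative to G: (east=-5, north=0).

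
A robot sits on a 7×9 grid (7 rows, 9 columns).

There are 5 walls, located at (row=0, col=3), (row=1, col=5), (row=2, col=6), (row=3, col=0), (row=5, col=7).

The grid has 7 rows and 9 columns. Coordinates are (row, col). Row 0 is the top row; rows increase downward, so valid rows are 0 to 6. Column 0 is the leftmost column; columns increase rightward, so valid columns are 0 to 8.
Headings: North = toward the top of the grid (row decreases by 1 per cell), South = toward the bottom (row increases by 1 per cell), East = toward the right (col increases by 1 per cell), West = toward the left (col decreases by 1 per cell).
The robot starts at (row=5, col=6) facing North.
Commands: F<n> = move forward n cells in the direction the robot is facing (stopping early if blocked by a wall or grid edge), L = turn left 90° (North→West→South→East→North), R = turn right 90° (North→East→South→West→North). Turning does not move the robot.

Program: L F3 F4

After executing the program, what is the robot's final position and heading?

Answer: Final position: (row=5, col=0), facing West

Derivation:
Start: (row=5, col=6), facing North
  L: turn left, now facing West
  F3: move forward 3, now at (row=5, col=3)
  F4: move forward 3/4 (blocked), now at (row=5, col=0)
Final: (row=5, col=0), facing West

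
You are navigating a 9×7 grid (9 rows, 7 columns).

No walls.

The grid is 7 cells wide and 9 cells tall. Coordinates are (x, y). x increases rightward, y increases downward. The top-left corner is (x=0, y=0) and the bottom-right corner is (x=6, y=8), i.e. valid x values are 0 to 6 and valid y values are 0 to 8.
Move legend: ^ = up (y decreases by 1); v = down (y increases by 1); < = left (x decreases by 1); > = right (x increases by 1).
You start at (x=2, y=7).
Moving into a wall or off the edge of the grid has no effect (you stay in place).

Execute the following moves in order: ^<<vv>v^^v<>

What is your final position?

Answer: Final position: (x=1, y=7)

Derivation:
Start: (x=2, y=7)
  ^ (up): (x=2, y=7) -> (x=2, y=6)
  < (left): (x=2, y=6) -> (x=1, y=6)
  < (left): (x=1, y=6) -> (x=0, y=6)
  v (down): (x=0, y=6) -> (x=0, y=7)
  v (down): (x=0, y=7) -> (x=0, y=8)
  > (right): (x=0, y=8) -> (x=1, y=8)
  v (down): blocked, stay at (x=1, y=8)
  ^ (up): (x=1, y=8) -> (x=1, y=7)
  ^ (up): (x=1, y=7) -> (x=1, y=6)
  v (down): (x=1, y=6) -> (x=1, y=7)
  < (left): (x=1, y=7) -> (x=0, y=7)
  > (right): (x=0, y=7) -> (x=1, y=7)
Final: (x=1, y=7)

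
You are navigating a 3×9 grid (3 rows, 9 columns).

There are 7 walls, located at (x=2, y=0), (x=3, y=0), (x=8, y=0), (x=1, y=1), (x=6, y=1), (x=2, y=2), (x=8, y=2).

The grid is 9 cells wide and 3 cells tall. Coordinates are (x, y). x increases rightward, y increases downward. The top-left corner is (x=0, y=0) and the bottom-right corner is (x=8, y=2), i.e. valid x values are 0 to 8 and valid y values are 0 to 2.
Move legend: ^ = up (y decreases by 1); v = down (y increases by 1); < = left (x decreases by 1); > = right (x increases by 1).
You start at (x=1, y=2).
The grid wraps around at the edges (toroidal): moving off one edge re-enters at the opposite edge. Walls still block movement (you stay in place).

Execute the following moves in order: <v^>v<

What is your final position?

Start: (x=1, y=2)
  < (left): (x=1, y=2) -> (x=0, y=2)
  v (down): (x=0, y=2) -> (x=0, y=0)
  ^ (up): (x=0, y=0) -> (x=0, y=2)
  > (right): (x=0, y=2) -> (x=1, y=2)
  v (down): (x=1, y=2) -> (x=1, y=0)
  < (left): (x=1, y=0) -> (x=0, y=0)
Final: (x=0, y=0)

Answer: Final position: (x=0, y=0)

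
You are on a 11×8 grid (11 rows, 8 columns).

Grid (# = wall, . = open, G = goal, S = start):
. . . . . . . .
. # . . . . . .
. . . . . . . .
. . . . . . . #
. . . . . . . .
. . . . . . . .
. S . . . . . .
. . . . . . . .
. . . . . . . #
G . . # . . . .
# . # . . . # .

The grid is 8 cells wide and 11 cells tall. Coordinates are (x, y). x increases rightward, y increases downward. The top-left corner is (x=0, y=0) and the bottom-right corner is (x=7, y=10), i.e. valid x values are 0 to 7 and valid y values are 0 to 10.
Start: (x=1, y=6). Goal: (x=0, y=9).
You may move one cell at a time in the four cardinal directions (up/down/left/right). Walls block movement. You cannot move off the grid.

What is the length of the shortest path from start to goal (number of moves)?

BFS from (x=1, y=6) until reaching (x=0, y=9):
  Distance 0: (x=1, y=6)
  Distance 1: (x=1, y=5), (x=0, y=6), (x=2, y=6), (x=1, y=7)
  Distance 2: (x=1, y=4), (x=0, y=5), (x=2, y=5), (x=3, y=6), (x=0, y=7), (x=2, y=7), (x=1, y=8)
  Distance 3: (x=1, y=3), (x=0, y=4), (x=2, y=4), (x=3, y=5), (x=4, y=6), (x=3, y=7), (x=0, y=8), (x=2, y=8), (x=1, y=9)
  Distance 4: (x=1, y=2), (x=0, y=3), (x=2, y=3), (x=3, y=4), (x=4, y=5), (x=5, y=6), (x=4, y=7), (x=3, y=8), (x=0, y=9), (x=2, y=9), (x=1, y=10)  <- goal reached here
One shortest path (4 moves): (x=1, y=6) -> (x=0, y=6) -> (x=0, y=7) -> (x=0, y=8) -> (x=0, y=9)

Answer: Shortest path length: 4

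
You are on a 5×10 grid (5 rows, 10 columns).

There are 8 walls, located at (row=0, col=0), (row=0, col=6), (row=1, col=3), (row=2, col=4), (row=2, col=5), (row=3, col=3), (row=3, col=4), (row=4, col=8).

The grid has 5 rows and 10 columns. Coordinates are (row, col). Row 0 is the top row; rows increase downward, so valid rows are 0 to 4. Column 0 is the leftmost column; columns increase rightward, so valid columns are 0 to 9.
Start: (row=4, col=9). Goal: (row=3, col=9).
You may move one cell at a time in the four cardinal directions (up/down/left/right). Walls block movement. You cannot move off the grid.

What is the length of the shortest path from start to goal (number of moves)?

BFS from (row=4, col=9) until reaching (row=3, col=9):
  Distance 0: (row=4, col=9)
  Distance 1: (row=3, col=9)  <- goal reached here
One shortest path (1 moves): (row=4, col=9) -> (row=3, col=9)

Answer: Shortest path length: 1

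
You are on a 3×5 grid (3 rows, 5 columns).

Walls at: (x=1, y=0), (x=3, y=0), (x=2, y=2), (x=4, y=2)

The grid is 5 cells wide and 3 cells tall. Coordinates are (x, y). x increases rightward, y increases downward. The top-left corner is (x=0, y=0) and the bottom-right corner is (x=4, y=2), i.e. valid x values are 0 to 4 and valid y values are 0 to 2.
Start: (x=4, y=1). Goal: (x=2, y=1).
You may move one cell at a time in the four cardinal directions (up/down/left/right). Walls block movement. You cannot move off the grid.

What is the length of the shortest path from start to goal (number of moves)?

Answer: Shortest path length: 2

Derivation:
BFS from (x=4, y=1) until reaching (x=2, y=1):
  Distance 0: (x=4, y=1)
  Distance 1: (x=4, y=0), (x=3, y=1)
  Distance 2: (x=2, y=1), (x=3, y=2)  <- goal reached here
One shortest path (2 moves): (x=4, y=1) -> (x=3, y=1) -> (x=2, y=1)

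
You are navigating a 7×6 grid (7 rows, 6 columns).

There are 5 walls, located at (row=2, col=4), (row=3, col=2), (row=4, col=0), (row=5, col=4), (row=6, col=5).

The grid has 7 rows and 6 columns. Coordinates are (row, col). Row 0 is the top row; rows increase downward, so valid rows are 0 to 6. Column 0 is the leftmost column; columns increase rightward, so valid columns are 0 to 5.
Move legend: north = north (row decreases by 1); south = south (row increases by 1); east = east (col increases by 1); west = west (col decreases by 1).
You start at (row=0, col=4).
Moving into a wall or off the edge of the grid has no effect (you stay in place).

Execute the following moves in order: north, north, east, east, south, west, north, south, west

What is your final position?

Answer: Final position: (row=1, col=3)

Derivation:
Start: (row=0, col=4)
  north (north): blocked, stay at (row=0, col=4)
  north (north): blocked, stay at (row=0, col=4)
  east (east): (row=0, col=4) -> (row=0, col=5)
  east (east): blocked, stay at (row=0, col=5)
  south (south): (row=0, col=5) -> (row=1, col=5)
  west (west): (row=1, col=5) -> (row=1, col=4)
  north (north): (row=1, col=4) -> (row=0, col=4)
  south (south): (row=0, col=4) -> (row=1, col=4)
  west (west): (row=1, col=4) -> (row=1, col=3)
Final: (row=1, col=3)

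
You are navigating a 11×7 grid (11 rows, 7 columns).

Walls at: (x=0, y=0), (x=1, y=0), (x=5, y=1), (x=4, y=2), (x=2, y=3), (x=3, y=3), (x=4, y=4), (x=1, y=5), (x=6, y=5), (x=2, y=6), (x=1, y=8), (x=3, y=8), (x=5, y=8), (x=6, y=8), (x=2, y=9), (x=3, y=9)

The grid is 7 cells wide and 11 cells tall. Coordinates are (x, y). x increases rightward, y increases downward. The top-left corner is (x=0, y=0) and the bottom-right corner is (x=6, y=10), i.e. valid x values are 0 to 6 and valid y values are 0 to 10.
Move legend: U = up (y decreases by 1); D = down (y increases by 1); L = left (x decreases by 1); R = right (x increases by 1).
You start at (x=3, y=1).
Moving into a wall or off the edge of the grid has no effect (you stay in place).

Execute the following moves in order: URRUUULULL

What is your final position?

Answer: Final position: (x=2, y=0)

Derivation:
Start: (x=3, y=1)
  U (up): (x=3, y=1) -> (x=3, y=0)
  R (right): (x=3, y=0) -> (x=4, y=0)
  R (right): (x=4, y=0) -> (x=5, y=0)
  [×3]U (up): blocked, stay at (x=5, y=0)
  L (left): (x=5, y=0) -> (x=4, y=0)
  U (up): blocked, stay at (x=4, y=0)
  L (left): (x=4, y=0) -> (x=3, y=0)
  L (left): (x=3, y=0) -> (x=2, y=0)
Final: (x=2, y=0)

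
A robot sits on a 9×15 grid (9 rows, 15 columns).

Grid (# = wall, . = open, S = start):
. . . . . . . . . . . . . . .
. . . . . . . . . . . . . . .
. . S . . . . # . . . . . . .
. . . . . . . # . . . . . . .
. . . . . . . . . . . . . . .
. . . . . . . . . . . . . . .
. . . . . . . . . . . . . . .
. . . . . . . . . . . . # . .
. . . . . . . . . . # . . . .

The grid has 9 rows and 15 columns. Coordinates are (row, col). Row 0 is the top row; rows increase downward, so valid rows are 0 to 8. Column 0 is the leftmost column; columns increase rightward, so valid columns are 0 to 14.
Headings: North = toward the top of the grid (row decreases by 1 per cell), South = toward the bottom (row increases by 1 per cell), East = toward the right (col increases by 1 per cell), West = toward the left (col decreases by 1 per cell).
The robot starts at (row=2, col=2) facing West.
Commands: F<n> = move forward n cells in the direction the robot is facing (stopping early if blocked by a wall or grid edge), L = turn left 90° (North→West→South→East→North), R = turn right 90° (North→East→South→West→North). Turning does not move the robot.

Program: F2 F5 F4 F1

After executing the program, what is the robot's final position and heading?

Start: (row=2, col=2), facing West
  F2: move forward 2, now at (row=2, col=0)
  F5: move forward 0/5 (blocked), now at (row=2, col=0)
  F4: move forward 0/4 (blocked), now at (row=2, col=0)
  F1: move forward 0/1 (blocked), now at (row=2, col=0)
Final: (row=2, col=0), facing West

Answer: Final position: (row=2, col=0), facing West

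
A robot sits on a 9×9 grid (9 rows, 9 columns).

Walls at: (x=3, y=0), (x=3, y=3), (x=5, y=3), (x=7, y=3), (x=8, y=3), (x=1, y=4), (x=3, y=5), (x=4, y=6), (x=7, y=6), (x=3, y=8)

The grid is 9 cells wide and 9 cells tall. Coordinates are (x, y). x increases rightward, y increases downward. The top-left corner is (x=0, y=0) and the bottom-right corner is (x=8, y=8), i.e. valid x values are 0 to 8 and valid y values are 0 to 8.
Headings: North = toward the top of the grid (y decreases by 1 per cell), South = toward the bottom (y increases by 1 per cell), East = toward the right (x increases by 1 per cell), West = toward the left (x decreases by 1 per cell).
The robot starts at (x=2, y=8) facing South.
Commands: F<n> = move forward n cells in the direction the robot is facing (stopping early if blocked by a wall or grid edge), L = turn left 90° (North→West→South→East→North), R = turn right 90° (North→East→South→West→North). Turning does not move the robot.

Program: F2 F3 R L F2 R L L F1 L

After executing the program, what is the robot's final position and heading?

Answer: Final position: (x=2, y=8), facing North

Derivation:
Start: (x=2, y=8), facing South
  F2: move forward 0/2 (blocked), now at (x=2, y=8)
  F3: move forward 0/3 (blocked), now at (x=2, y=8)
  R: turn right, now facing West
  L: turn left, now facing South
  F2: move forward 0/2 (blocked), now at (x=2, y=8)
  R: turn right, now facing West
  L: turn left, now facing South
  L: turn left, now facing East
  F1: move forward 0/1 (blocked), now at (x=2, y=8)
  L: turn left, now facing North
Final: (x=2, y=8), facing North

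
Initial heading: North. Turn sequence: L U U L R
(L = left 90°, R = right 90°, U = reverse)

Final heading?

Answer: Final heading: West

Derivation:
Start: North
  L (left (90° counter-clockwise)) -> West
  U (U-turn (180°)) -> East
  U (U-turn (180°)) -> West
  L (left (90° counter-clockwise)) -> South
  R (right (90° clockwise)) -> West
Final: West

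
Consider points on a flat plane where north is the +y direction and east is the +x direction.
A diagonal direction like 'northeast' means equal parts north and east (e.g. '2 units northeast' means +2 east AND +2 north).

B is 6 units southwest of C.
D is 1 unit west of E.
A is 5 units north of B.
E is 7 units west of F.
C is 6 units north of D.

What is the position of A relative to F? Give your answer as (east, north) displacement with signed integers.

Place F at the origin (east=0, north=0).
  E is 7 units west of F: delta (east=-7, north=+0); E at (east=-7, north=0).
  D is 1 unit west of E: delta (east=-1, north=+0); D at (east=-8, north=0).
  C is 6 units north of D: delta (east=+0, north=+6); C at (east=-8, north=6).
  B is 6 units southwest of C: delta (east=-6, north=-6); B at (east=-14, north=0).
  A is 5 units north of B: delta (east=+0, north=+5); A at (east=-14, north=5).
Therefore A relative to F: (east=-14, north=5).

Answer: A is at (east=-14, north=5) relative to F.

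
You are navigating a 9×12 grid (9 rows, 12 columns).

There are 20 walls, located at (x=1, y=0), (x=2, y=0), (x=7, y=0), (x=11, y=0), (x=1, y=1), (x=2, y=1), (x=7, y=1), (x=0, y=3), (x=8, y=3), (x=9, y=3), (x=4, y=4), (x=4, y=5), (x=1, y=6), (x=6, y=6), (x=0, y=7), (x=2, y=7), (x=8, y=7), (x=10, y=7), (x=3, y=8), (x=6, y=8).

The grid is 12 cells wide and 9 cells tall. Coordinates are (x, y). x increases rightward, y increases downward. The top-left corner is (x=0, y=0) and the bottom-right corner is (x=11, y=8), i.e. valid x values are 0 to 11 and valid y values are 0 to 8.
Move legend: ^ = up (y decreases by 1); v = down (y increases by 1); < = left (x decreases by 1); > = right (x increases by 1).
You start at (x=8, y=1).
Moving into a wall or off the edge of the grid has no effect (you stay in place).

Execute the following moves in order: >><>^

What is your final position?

Start: (x=8, y=1)
  > (right): (x=8, y=1) -> (x=9, y=1)
  > (right): (x=9, y=1) -> (x=10, y=1)
  < (left): (x=10, y=1) -> (x=9, y=1)
  > (right): (x=9, y=1) -> (x=10, y=1)
  ^ (up): (x=10, y=1) -> (x=10, y=0)
Final: (x=10, y=0)

Answer: Final position: (x=10, y=0)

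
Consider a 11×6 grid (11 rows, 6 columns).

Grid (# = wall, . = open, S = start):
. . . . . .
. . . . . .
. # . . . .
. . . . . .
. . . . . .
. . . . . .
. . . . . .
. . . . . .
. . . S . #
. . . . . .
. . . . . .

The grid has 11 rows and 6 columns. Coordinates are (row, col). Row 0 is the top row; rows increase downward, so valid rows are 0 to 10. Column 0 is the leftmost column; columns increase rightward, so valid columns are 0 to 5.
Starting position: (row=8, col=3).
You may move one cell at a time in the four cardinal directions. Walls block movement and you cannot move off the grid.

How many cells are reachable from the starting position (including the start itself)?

BFS flood-fill from (row=8, col=3):
  Distance 0: (row=8, col=3)
  Distance 1: (row=7, col=3), (row=8, col=2), (row=8, col=4), (row=9, col=3)
  Distance 2: (row=6, col=3), (row=7, col=2), (row=7, col=4), (row=8, col=1), (row=9, col=2), (row=9, col=4), (row=10, col=3)
  Distance 3: (row=5, col=3), (row=6, col=2), (row=6, col=4), (row=7, col=1), (row=7, col=5), (row=8, col=0), (row=9, col=1), (row=9, col=5), (row=10, col=2), (row=10, col=4)
  Distance 4: (row=4, col=3), (row=5, col=2), (row=5, col=4), (row=6, col=1), (row=6, col=5), (row=7, col=0), (row=9, col=0), (row=10, col=1), (row=10, col=5)
  Distance 5: (row=3, col=3), (row=4, col=2), (row=4, col=4), (row=5, col=1), (row=5, col=5), (row=6, col=0), (row=10, col=0)
  Distance 6: (row=2, col=3), (row=3, col=2), (row=3, col=4), (row=4, col=1), (row=4, col=5), (row=5, col=0)
  Distance 7: (row=1, col=3), (row=2, col=2), (row=2, col=4), (row=3, col=1), (row=3, col=5), (row=4, col=0)
  Distance 8: (row=0, col=3), (row=1, col=2), (row=1, col=4), (row=2, col=5), (row=3, col=0)
  Distance 9: (row=0, col=2), (row=0, col=4), (row=1, col=1), (row=1, col=5), (row=2, col=0)
  Distance 10: (row=0, col=1), (row=0, col=5), (row=1, col=0)
  Distance 11: (row=0, col=0)
Total reachable: 64 (grid has 64 open cells total)

Answer: Reachable cells: 64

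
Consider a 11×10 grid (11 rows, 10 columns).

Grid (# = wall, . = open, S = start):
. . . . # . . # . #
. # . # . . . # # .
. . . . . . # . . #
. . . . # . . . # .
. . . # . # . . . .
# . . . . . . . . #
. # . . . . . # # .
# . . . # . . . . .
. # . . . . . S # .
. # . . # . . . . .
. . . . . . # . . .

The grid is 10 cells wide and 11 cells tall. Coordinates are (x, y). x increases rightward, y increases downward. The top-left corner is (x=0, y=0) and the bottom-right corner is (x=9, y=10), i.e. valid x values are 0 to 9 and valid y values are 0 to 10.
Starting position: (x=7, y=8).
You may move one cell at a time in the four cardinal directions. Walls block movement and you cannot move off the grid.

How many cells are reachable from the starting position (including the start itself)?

BFS flood-fill from (x=7, y=8):
  Distance 0: (x=7, y=8)
  Distance 1: (x=7, y=7), (x=6, y=8), (x=7, y=9)
  Distance 2: (x=6, y=7), (x=8, y=7), (x=5, y=8), (x=6, y=9), (x=8, y=9), (x=7, y=10)
  Distance 3: (x=6, y=6), (x=5, y=7), (x=9, y=7), (x=4, y=8), (x=5, y=9), (x=9, y=9), (x=8, y=10)
  Distance 4: (x=6, y=5), (x=5, y=6), (x=9, y=6), (x=3, y=8), (x=9, y=8), (x=5, y=10), (x=9, y=10)
  Distance 5: (x=6, y=4), (x=5, y=5), (x=7, y=5), (x=4, y=6), (x=3, y=7), (x=2, y=8), (x=3, y=9), (x=4, y=10)
  Distance 6: (x=6, y=3), (x=7, y=4), (x=4, y=5), (x=8, y=5), (x=3, y=6), (x=2, y=7), (x=2, y=9), (x=3, y=10)
  Distance 7: (x=5, y=3), (x=7, y=3), (x=4, y=4), (x=8, y=4), (x=3, y=5), (x=2, y=6), (x=1, y=7), (x=2, y=10)
  Distance 8: (x=5, y=2), (x=7, y=2), (x=9, y=4), (x=2, y=5), (x=1, y=10)
  Distance 9: (x=5, y=1), (x=4, y=2), (x=8, y=2), (x=9, y=3), (x=2, y=4), (x=1, y=5), (x=0, y=10)
  Distance 10: (x=5, y=0), (x=4, y=1), (x=6, y=1), (x=3, y=2), (x=2, y=3), (x=1, y=4), (x=0, y=9)
  Distance 11: (x=6, y=0), (x=2, y=2), (x=1, y=3), (x=3, y=3), (x=0, y=4), (x=0, y=8)
  Distance 12: (x=2, y=1), (x=1, y=2), (x=0, y=3)
  Distance 13: (x=2, y=0), (x=0, y=2)
  Distance 14: (x=1, y=0), (x=3, y=0), (x=0, y=1)
  Distance 15: (x=0, y=0)
Total reachable: 82 (grid has 85 open cells total)

Answer: Reachable cells: 82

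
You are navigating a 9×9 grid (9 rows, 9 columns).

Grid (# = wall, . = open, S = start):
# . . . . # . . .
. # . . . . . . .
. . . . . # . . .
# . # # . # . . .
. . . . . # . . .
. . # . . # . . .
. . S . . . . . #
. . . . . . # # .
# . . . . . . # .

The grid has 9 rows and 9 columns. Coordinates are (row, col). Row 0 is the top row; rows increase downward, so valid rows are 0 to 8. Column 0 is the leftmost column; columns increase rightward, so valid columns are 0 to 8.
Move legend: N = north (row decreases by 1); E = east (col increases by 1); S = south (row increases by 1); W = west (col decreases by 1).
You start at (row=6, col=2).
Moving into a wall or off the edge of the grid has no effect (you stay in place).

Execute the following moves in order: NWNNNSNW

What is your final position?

Start: (row=6, col=2)
  N (north): blocked, stay at (row=6, col=2)
  W (west): (row=6, col=2) -> (row=6, col=1)
  N (north): (row=6, col=1) -> (row=5, col=1)
  N (north): (row=5, col=1) -> (row=4, col=1)
  N (north): (row=4, col=1) -> (row=3, col=1)
  S (south): (row=3, col=1) -> (row=4, col=1)
  N (north): (row=4, col=1) -> (row=3, col=1)
  W (west): blocked, stay at (row=3, col=1)
Final: (row=3, col=1)

Answer: Final position: (row=3, col=1)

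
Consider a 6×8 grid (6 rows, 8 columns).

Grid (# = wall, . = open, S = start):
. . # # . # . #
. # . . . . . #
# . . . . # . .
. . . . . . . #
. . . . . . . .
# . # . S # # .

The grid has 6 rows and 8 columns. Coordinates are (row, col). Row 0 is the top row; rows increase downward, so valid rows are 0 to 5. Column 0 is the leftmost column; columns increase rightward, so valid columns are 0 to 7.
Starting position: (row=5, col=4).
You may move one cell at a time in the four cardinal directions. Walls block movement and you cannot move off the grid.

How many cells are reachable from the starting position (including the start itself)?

Answer: Reachable cells: 32

Derivation:
BFS flood-fill from (row=5, col=4):
  Distance 0: (row=5, col=4)
  Distance 1: (row=4, col=4), (row=5, col=3)
  Distance 2: (row=3, col=4), (row=4, col=3), (row=4, col=5)
  Distance 3: (row=2, col=4), (row=3, col=3), (row=3, col=5), (row=4, col=2), (row=4, col=6)
  Distance 4: (row=1, col=4), (row=2, col=3), (row=3, col=2), (row=3, col=6), (row=4, col=1), (row=4, col=7)
  Distance 5: (row=0, col=4), (row=1, col=3), (row=1, col=5), (row=2, col=2), (row=2, col=6), (row=3, col=1), (row=4, col=0), (row=5, col=1), (row=5, col=7)
  Distance 6: (row=1, col=2), (row=1, col=6), (row=2, col=1), (row=2, col=7), (row=3, col=0)
  Distance 7: (row=0, col=6)
Total reachable: 32 (grid has 35 open cells total)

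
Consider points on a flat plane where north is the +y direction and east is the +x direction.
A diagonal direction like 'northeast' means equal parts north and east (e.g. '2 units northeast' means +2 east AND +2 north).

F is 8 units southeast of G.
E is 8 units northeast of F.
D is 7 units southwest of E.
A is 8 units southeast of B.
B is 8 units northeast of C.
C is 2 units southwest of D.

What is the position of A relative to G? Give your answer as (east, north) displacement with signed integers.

Answer: A is at (east=23, north=-9) relative to G.

Derivation:
Place G at the origin (east=0, north=0).
  F is 8 units southeast of G: delta (east=+8, north=-8); F at (east=8, north=-8).
  E is 8 units northeast of F: delta (east=+8, north=+8); E at (east=16, north=0).
  D is 7 units southwest of E: delta (east=-7, north=-7); D at (east=9, north=-7).
  C is 2 units southwest of D: delta (east=-2, north=-2); C at (east=7, north=-9).
  B is 8 units northeast of C: delta (east=+8, north=+8); B at (east=15, north=-1).
  A is 8 units southeast of B: delta (east=+8, north=-8); A at (east=23, north=-9).
Therefore A relative to G: (east=23, north=-9).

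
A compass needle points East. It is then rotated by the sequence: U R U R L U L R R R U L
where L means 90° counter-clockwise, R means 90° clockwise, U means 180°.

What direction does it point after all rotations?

Answer: Final heading: West

Derivation:
Start: East
  U (U-turn (180°)) -> West
  R (right (90° clockwise)) -> North
  U (U-turn (180°)) -> South
  R (right (90° clockwise)) -> West
  L (left (90° counter-clockwise)) -> South
  U (U-turn (180°)) -> North
  L (left (90° counter-clockwise)) -> West
  R (right (90° clockwise)) -> North
  R (right (90° clockwise)) -> East
  R (right (90° clockwise)) -> South
  U (U-turn (180°)) -> North
  L (left (90° counter-clockwise)) -> West
Final: West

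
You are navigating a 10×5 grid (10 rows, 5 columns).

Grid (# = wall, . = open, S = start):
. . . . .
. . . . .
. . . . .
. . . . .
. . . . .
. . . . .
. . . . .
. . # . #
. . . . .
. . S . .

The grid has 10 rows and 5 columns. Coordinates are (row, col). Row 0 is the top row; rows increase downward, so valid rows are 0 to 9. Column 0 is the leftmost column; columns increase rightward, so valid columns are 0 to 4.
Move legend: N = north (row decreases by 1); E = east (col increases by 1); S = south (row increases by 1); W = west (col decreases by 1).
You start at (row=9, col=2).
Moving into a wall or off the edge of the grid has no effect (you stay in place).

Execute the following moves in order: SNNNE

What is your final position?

Start: (row=9, col=2)
  S (south): blocked, stay at (row=9, col=2)
  N (north): (row=9, col=2) -> (row=8, col=2)
  N (north): blocked, stay at (row=8, col=2)
  N (north): blocked, stay at (row=8, col=2)
  E (east): (row=8, col=2) -> (row=8, col=3)
Final: (row=8, col=3)

Answer: Final position: (row=8, col=3)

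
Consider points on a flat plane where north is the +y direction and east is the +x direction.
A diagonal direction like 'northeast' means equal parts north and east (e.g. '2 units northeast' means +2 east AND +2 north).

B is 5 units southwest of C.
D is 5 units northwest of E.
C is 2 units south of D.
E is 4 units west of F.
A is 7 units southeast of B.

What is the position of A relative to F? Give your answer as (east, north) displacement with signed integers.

Answer: A is at (east=-7, north=-9) relative to F.

Derivation:
Place F at the origin (east=0, north=0).
  E is 4 units west of F: delta (east=-4, north=+0); E at (east=-4, north=0).
  D is 5 units northwest of E: delta (east=-5, north=+5); D at (east=-9, north=5).
  C is 2 units south of D: delta (east=+0, north=-2); C at (east=-9, north=3).
  B is 5 units southwest of C: delta (east=-5, north=-5); B at (east=-14, north=-2).
  A is 7 units southeast of B: delta (east=+7, north=-7); A at (east=-7, north=-9).
Therefore A relative to F: (east=-7, north=-9).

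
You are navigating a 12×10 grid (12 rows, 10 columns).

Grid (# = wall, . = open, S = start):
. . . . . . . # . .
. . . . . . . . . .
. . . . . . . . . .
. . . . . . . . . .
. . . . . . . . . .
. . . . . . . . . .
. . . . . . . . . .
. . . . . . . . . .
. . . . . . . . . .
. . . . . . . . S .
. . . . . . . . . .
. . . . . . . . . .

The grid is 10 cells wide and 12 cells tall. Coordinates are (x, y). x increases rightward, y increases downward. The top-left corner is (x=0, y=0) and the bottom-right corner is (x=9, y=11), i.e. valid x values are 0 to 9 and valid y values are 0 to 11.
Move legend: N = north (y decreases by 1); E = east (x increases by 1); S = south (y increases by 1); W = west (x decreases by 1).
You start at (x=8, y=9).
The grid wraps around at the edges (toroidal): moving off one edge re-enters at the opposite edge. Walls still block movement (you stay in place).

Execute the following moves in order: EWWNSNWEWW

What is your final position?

Answer: Final position: (x=5, y=8)

Derivation:
Start: (x=8, y=9)
  E (east): (x=8, y=9) -> (x=9, y=9)
  W (west): (x=9, y=9) -> (x=8, y=9)
  W (west): (x=8, y=9) -> (x=7, y=9)
  N (north): (x=7, y=9) -> (x=7, y=8)
  S (south): (x=7, y=8) -> (x=7, y=9)
  N (north): (x=7, y=9) -> (x=7, y=8)
  W (west): (x=7, y=8) -> (x=6, y=8)
  E (east): (x=6, y=8) -> (x=7, y=8)
  W (west): (x=7, y=8) -> (x=6, y=8)
  W (west): (x=6, y=8) -> (x=5, y=8)
Final: (x=5, y=8)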